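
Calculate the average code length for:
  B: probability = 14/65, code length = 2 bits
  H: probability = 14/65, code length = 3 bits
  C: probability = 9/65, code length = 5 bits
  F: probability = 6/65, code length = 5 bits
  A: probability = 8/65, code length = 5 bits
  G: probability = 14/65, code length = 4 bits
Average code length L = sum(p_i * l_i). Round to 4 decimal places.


Weighted contributions p_i * l_i:
  B: (14/65) * 2 = 28/65
  H: (14/65) * 3 = 42/65
  C: (9/65) * 5 = 45/65
  F: (6/65) * 5 = 30/65
  A: (8/65) * 5 = 40/65
  G: (14/65) * 4 = 56/65
Sum = (28 + 42 + 45 + 30 + 40 + 56)/65 = 241/65

L = 241/65 = 3.7077 bits/symbol


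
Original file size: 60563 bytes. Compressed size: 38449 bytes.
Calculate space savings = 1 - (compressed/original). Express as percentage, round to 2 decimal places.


ratio = compressed/original = 38449/60563 = 0.63486
savings = 1 - ratio = 1 - 0.63486 = 0.36514
as a percentage: 0.36514 * 100 = 36.51%

Space savings = 1 - 38449/60563 = 36.51%


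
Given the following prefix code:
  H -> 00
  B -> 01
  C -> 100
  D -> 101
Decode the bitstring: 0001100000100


Decoding step by step:
Bits 00 -> H
Bits 01 -> B
Bits 100 -> C
Bits 00 -> H
Bits 01 -> B
Bits 00 -> H


Decoded message: HBCHBH


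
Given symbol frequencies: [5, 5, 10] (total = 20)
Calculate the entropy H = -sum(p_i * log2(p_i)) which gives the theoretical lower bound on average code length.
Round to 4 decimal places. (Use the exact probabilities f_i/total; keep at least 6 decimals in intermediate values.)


Per-symbol terms -p_i * log2(p_i) with p_i = f_i/20:
  p = 5/20 = 0.250000: log2(p) = -2.000000, -p*log2(p) = 0.500000
  p = 5/20 = 0.250000: log2(p) = -2.000000, -p*log2(p) = 0.500000
  p = 10/20 = 0.500000: log2(p) = -1.000000, -p*log2(p) = 0.500000
H = 0.500000 + 0.500000 + 0.500000 = 1.500000

H = 1.5 bits/symbol


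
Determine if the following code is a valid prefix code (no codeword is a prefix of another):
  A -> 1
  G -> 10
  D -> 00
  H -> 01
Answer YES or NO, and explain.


Checking each pair (does one codeword prefix another?):
  A='1' vs G='10': prefix -- VIOLATION

NO -- this is NOT a valid prefix code. A (1) is a prefix of G (10).


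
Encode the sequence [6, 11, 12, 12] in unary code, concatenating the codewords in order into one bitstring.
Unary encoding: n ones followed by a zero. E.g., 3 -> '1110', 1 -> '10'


Encode each number as n ones followed by a terminating 0:
  6 -> 1111110 (7 bits)
  11 -> 111111111110 (12 bits)
  12 -> 1111111111110 (13 bits)
  12 -> 1111111111110 (13 bits)
Total length = 7 + 12 + 13 + 13 = 45 bits.

Unary([6, 11, 12, 12]) = 111111011111111111011111111111101111111111110 (45 bits)


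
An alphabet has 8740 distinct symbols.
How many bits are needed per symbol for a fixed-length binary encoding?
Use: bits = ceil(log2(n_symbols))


log2(8740) = 13.0934
Bracket: 2^13 = 8192 < 8740 <= 2^14 = 16384
So ceil(log2(8740)) = 14

bits = ceil(log2(8740)) = ceil(13.0934) = 14 bits


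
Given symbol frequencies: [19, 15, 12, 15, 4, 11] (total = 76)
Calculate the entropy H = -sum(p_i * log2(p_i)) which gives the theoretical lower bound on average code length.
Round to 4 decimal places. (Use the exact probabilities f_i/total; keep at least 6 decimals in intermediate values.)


Per-symbol terms -p_i * log2(p_i) with p_i = f_i/76:
  p = 19/76 = 0.250000: log2(p) = -2.000000, -p*log2(p) = 0.500000
  p = 15/76 = 0.197368: log2(p) = -2.341037, -p*log2(p) = 0.462047
  p = 12/76 = 0.157895: log2(p) = -2.662965, -p*log2(p) = 0.420468
  p = 15/76 = 0.197368: log2(p) = -2.341037, -p*log2(p) = 0.462047
  p = 4/76 = 0.052632: log2(p) = -4.247928, -p*log2(p) = 0.223575
  p = 11/76 = 0.144737: log2(p) = -2.788496, -p*log2(p) = 0.403598
H = 0.500000 + 0.462047 + 0.420468 + 0.462047 + 0.223575 + 0.403598 = 2.471735

H = 2.4717 bits/symbol


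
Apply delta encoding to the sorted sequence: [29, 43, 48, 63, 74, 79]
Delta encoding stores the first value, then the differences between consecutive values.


First value: 29
Deltas:
  43 - 29 = 14
  48 - 43 = 5
  63 - 48 = 15
  74 - 63 = 11
  79 - 74 = 5


Delta encoded: [29, 14, 5, 15, 11, 5]


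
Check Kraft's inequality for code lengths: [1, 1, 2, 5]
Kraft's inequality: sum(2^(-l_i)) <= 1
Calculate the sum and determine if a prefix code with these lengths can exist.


Sum = 2^(-1) + 2^(-1) + 2^(-2) + 2^(-5)
    = 0.5 + 0.5 + 0.25 + 0.03125
    = 41/32 = 1.28125
Since 1.28125 > 1, Kraft's inequality is NOT satisfied.
A prefix code with these lengths CANNOT exist.

Kraft sum = 1.28125. Not satisfied.


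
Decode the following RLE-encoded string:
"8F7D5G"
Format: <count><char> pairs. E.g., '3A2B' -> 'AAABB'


Expanding each <count><char> pair:
  8F -> 'FFFFFFFF'
  7D -> 'DDDDDDD'
  5G -> 'GGGGG'

Decoded = FFFFFFFFDDDDDDDGGGGG


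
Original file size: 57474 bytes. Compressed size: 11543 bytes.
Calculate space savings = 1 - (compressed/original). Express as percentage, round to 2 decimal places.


ratio = compressed/original = 11543/57474 = 0.200839
savings = 1 - ratio = 1 - 0.200839 = 0.799161
as a percentage: 0.799161 * 100 = 79.92%

Space savings = 1 - 11543/57474 = 79.92%


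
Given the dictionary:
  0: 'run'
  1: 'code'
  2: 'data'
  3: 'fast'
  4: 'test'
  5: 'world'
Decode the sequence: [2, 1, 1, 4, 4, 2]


Look up each index in the dictionary:
  2 -> 'data'
  1 -> 'code'
  1 -> 'code'
  4 -> 'test'
  4 -> 'test'
  2 -> 'data'

Decoded: "data code code test test data"


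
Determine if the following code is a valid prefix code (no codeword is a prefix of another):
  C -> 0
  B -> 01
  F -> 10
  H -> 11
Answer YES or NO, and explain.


Checking each pair (does one codeword prefix another?):
  C='0' vs B='01': prefix -- VIOLATION

NO -- this is NOT a valid prefix code. C (0) is a prefix of B (01).


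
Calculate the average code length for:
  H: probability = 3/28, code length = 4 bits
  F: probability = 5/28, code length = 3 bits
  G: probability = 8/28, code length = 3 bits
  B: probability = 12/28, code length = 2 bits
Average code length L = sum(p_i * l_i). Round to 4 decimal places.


Weighted contributions p_i * l_i:
  H: (3/28) * 4 = 12/28
  F: (5/28) * 3 = 15/28
  G: (8/28) * 3 = 24/28
  B: (12/28) * 2 = 24/28
Sum = (12 + 15 + 24 + 24)/28 = 75/28

L = 75/28 = 2.6786 bits/symbol


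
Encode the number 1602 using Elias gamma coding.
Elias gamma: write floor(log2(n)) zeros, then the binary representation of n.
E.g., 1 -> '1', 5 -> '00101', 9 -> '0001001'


num_bits = floor(log2(1602)) + 1 = 11
leading_zeros = num_bits - 1 = 10
binary(1602) = 11001000010

Elias gamma(1602) = '0000000000' + '11001000010' = 000000000011001000010 (21 bits)


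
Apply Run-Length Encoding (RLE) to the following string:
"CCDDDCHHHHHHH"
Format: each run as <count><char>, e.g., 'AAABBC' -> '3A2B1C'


Scanning runs left to right:
  i=0: run of 'C' x 2 -> '2C'
  i=2: run of 'D' x 3 -> '3D'
  i=5: run of 'C' x 1 -> '1C'
  i=6: run of 'H' x 7 -> '7H'

RLE = 2C3D1C7H


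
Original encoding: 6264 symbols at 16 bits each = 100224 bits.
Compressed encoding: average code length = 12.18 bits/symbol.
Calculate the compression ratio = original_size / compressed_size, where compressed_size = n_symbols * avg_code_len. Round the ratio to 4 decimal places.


original_size = n_symbols * orig_bits = 6264 * 16 = 100224 bits
compressed_size = n_symbols * avg_code_len = 6264 * 12.18 = 76295.52 bits
ratio = original_size / compressed_size = 100224 / 76295.52 = 1.3136

Compression ratio = 1.3136


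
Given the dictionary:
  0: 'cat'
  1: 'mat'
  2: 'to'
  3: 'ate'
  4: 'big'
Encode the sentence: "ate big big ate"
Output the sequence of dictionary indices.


Look up each word in the dictionary:
  'ate' -> 3
  'big' -> 4
  'big' -> 4
  'ate' -> 3

Encoded: [3, 4, 4, 3]


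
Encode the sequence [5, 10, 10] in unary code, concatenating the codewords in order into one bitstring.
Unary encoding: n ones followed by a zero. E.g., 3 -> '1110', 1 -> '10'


Encode each number as n ones followed by a terminating 0:
  5 -> 111110 (6 bits)
  10 -> 11111111110 (11 bits)
  10 -> 11111111110 (11 bits)
Total length = 6 + 11 + 11 = 28 bits.

Unary([5, 10, 10]) = 1111101111111111011111111110 (28 bits)


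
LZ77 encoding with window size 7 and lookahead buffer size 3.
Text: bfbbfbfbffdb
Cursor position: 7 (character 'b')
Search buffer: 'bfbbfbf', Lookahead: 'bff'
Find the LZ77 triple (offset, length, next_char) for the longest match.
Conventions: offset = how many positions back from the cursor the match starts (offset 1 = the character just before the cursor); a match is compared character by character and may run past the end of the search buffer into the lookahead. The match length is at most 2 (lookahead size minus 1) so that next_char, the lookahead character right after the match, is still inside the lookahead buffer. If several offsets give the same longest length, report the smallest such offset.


Try each offset into the search buffer:
  offset=1 (pos 6, char 'f'): match length 0
  offset=2 (pos 5, char 'b'): match length 2
  offset=3 (pos 4, char 'f'): match length 0
  offset=4 (pos 3, char 'b'): match length 2
  offset=5 (pos 2, char 'b'): match length 1
  offset=6 (pos 1, char 'f'): match length 0
  offset=7 (pos 0, char 'b'): match length 2
Longest match has length 2, found at offsets 2, 4, 7; take the smallest, offset 2.
next_char = character at position 7 + 2 = 9 -> 'f'

Best match: offset=2, length=2 (matching 'bf' starting at position 5)
LZ77 triple: (2, 2, 'f')


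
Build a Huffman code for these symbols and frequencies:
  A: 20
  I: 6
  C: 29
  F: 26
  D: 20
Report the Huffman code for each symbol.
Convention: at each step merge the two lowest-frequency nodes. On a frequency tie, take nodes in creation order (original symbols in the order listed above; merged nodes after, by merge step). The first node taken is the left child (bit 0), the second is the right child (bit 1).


Huffman tree construction:
Step 1: Merge I(6) + A(20) = 26
Step 2: Merge D(20) + F(26) = 46
Step 3: Merge (I+A)(26) + C(29) = 55
Step 4: Merge (D+F)(46) + ((I+A)+C)(55) = 101
Read each symbol's code off the tree from the root (left child = 0, right child = 1).

Codes:
  A: 101 (length 3)
  I: 100 (length 3)
  C: 11 (length 2)
  F: 01 (length 2)
  D: 00 (length 2)
Average code length: 228/101 = 2.2574 bits/symbol


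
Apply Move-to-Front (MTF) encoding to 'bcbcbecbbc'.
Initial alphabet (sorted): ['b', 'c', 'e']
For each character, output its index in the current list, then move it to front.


MTF encoding:
'b': index 0 in ['b', 'c', 'e'] -> ['b', 'c', 'e']
'c': index 1 in ['b', 'c', 'e'] -> ['c', 'b', 'e']
'b': index 1 in ['c', 'b', 'e'] -> ['b', 'c', 'e']
'c': index 1 in ['b', 'c', 'e'] -> ['c', 'b', 'e']
'b': index 1 in ['c', 'b', 'e'] -> ['b', 'c', 'e']
'e': index 2 in ['b', 'c', 'e'] -> ['e', 'b', 'c']
'c': index 2 in ['e', 'b', 'c'] -> ['c', 'e', 'b']
'b': index 2 in ['c', 'e', 'b'] -> ['b', 'c', 'e']
'b': index 0 in ['b', 'c', 'e'] -> ['b', 'c', 'e']
'c': index 1 in ['b', 'c', 'e'] -> ['c', 'b', 'e']


Output: [0, 1, 1, 1, 1, 2, 2, 2, 0, 1]


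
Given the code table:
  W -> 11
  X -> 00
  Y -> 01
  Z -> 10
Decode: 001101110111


Decoding:
00 -> X
11 -> W
01 -> Y
11 -> W
01 -> Y
11 -> W


Result: XWYWYW


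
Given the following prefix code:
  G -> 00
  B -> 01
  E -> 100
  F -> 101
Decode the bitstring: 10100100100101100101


Decoding step by step:
Bits 101 -> F
Bits 00 -> G
Bits 100 -> E
Bits 100 -> E
Bits 101 -> F
Bits 100 -> E
Bits 101 -> F


Decoded message: FGEEFEF


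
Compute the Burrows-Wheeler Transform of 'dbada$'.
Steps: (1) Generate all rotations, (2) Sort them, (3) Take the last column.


Rotations (sorted):
  0: $dbada -> last char: a
  1: a$dbad -> last char: d
  2: ada$db -> last char: b
  3: bada$d -> last char: d
  4: da$dba -> last char: a
  5: dbada$ -> last char: $


BWT = adbda$


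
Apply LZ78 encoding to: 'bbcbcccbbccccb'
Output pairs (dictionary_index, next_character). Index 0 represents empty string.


LZ78 encoding steps:
Dictionary: {0: ''}
Step 1: w='' (idx 0), next='b' -> output (0, 'b'), add 'b' as idx 1
Step 2: w='b' (idx 1), next='c' -> output (1, 'c'), add 'bc' as idx 2
Step 3: w='bc' (idx 2), next='c' -> output (2, 'c'), add 'bcc' as idx 3
Step 4: w='' (idx 0), next='c' -> output (0, 'c'), add 'c' as idx 4
Step 5: w='b' (idx 1), next='b' -> output (1, 'b'), add 'bb' as idx 5
Step 6: w='c' (idx 4), next='c' -> output (4, 'c'), add 'cc' as idx 6
Step 7: w='cc' (idx 6), next='b' -> output (6, 'b'), add 'ccb' as idx 7


Encoded: [(0, 'b'), (1, 'c'), (2, 'c'), (0, 'c'), (1, 'b'), (4, 'c'), (6, 'b')]


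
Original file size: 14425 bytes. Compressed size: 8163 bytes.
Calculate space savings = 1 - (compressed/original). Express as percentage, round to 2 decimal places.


ratio = compressed/original = 8163/14425 = 0.565893
savings = 1 - ratio = 1 - 0.565893 = 0.434107
as a percentage: 0.434107 * 100 = 43.41%

Space savings = 1 - 8163/14425 = 43.41%


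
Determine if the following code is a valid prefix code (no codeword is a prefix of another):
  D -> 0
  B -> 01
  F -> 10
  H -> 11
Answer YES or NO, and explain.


Checking each pair (does one codeword prefix another?):
  D='0' vs B='01': prefix -- VIOLATION

NO -- this is NOT a valid prefix code. D (0) is a prefix of B (01).


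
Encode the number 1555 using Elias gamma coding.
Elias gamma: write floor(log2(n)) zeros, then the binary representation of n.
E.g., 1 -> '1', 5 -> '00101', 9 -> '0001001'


num_bits = floor(log2(1555)) + 1 = 11
leading_zeros = num_bits - 1 = 10
binary(1555) = 11000010011

Elias gamma(1555) = '0000000000' + '11000010011' = 000000000011000010011 (21 bits)


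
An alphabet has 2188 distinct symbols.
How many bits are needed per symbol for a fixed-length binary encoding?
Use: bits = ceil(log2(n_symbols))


log2(2188) = 11.0954
Bracket: 2^11 = 2048 < 2188 <= 2^12 = 4096
So ceil(log2(2188)) = 12

bits = ceil(log2(2188)) = ceil(11.0954) = 12 bits


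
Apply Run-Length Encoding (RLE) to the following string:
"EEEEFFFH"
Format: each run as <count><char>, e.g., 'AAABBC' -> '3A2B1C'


Scanning runs left to right:
  i=0: run of 'E' x 4 -> '4E'
  i=4: run of 'F' x 3 -> '3F'
  i=7: run of 'H' x 1 -> '1H'

RLE = 4E3F1H


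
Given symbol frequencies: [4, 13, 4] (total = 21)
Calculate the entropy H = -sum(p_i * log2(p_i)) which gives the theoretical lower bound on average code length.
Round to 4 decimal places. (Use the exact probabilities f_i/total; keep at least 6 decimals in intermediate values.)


Per-symbol terms -p_i * log2(p_i) with p_i = f_i/21:
  p = 4/21 = 0.190476: log2(p) = -2.392317, -p*log2(p) = 0.455680
  p = 13/21 = 0.619048: log2(p) = -0.691878, -p*log2(p) = 0.428305
  p = 4/21 = 0.190476: log2(p) = -2.392317, -p*log2(p) = 0.455680
H = 0.455680 + 0.428305 + 0.455680 = 1.339665

H = 1.3397 bits/symbol


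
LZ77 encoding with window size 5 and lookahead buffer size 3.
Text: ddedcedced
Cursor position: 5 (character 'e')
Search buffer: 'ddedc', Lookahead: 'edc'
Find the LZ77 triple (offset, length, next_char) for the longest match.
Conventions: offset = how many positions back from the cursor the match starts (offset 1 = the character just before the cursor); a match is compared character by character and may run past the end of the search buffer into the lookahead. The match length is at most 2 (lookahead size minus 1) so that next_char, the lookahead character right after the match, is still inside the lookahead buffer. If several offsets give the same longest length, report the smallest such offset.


Try each offset into the search buffer:
  offset=1 (pos 4, char 'c'): match length 0
  offset=2 (pos 3, char 'd'): match length 0
  offset=3 (pos 2, char 'e'): match length 2
  offset=4 (pos 1, char 'd'): match length 0
  offset=5 (pos 0, char 'd'): match length 0
Longest match has length 2 at offset 3.
next_char = character at position 5 + 2 = 7 -> 'c'

Best match: offset=3, length=2 (matching 'ed' starting at position 2)
LZ77 triple: (3, 2, 'c')


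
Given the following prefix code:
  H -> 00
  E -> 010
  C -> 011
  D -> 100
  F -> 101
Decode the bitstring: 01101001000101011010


Decoding step by step:
Bits 011 -> C
Bits 010 -> E
Bits 010 -> E
Bits 00 -> H
Bits 101 -> F
Bits 011 -> C
Bits 010 -> E


Decoded message: CEEHFCE


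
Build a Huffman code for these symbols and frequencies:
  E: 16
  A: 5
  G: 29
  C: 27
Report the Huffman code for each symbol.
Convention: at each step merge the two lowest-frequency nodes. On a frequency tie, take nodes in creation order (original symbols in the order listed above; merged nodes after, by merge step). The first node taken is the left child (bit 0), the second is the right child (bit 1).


Huffman tree construction:
Step 1: Merge A(5) + E(16) = 21
Step 2: Merge (A+E)(21) + C(27) = 48
Step 3: Merge G(29) + ((A+E)+C)(48) = 77
Read each symbol's code off the tree from the root (left child = 0, right child = 1).

Codes:
  E: 101 (length 3)
  A: 100 (length 3)
  G: 0 (length 1)
  C: 11 (length 2)
Average code length: 146/77 = 1.8961 bits/symbol


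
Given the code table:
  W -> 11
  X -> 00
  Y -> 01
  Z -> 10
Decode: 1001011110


Decoding:
10 -> Z
01 -> Y
01 -> Y
11 -> W
10 -> Z


Result: ZYYWZ


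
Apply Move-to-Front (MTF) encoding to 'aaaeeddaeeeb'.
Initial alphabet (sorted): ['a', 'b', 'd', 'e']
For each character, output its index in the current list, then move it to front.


MTF encoding:
'a': index 0 in ['a', 'b', 'd', 'e'] -> ['a', 'b', 'd', 'e']
'a': index 0 in ['a', 'b', 'd', 'e'] -> ['a', 'b', 'd', 'e']
'a': index 0 in ['a', 'b', 'd', 'e'] -> ['a', 'b', 'd', 'e']
'e': index 3 in ['a', 'b', 'd', 'e'] -> ['e', 'a', 'b', 'd']
'e': index 0 in ['e', 'a', 'b', 'd'] -> ['e', 'a', 'b', 'd']
'd': index 3 in ['e', 'a', 'b', 'd'] -> ['d', 'e', 'a', 'b']
'd': index 0 in ['d', 'e', 'a', 'b'] -> ['d', 'e', 'a', 'b']
'a': index 2 in ['d', 'e', 'a', 'b'] -> ['a', 'd', 'e', 'b']
'e': index 2 in ['a', 'd', 'e', 'b'] -> ['e', 'a', 'd', 'b']
'e': index 0 in ['e', 'a', 'd', 'b'] -> ['e', 'a', 'd', 'b']
'e': index 0 in ['e', 'a', 'd', 'b'] -> ['e', 'a', 'd', 'b']
'b': index 3 in ['e', 'a', 'd', 'b'] -> ['b', 'e', 'a', 'd']


Output: [0, 0, 0, 3, 0, 3, 0, 2, 2, 0, 0, 3]


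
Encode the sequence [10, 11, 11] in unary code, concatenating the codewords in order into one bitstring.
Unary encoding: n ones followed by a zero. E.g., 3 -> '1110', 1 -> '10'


Encode each number as n ones followed by a terminating 0:
  10 -> 11111111110 (11 bits)
  11 -> 111111111110 (12 bits)
  11 -> 111111111110 (12 bits)
Total length = 11 + 12 + 12 = 35 bits.

Unary([10, 11, 11]) = 11111111110111111111110111111111110 (35 bits)


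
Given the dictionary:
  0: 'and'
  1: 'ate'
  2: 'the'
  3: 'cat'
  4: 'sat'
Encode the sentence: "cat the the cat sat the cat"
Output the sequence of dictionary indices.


Look up each word in the dictionary:
  'cat' -> 3
  'the' -> 2
  'the' -> 2
  'cat' -> 3
  'sat' -> 4
  'the' -> 2
  'cat' -> 3

Encoded: [3, 2, 2, 3, 4, 2, 3]


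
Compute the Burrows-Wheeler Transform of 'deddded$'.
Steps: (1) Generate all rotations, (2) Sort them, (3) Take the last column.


Rotations (sorted):
  0: $deddded -> last char: d
  1: d$deddde -> last char: e
  2: ddded$de -> last char: e
  3: dded$ded -> last char: d
  4: ded$dedd -> last char: d
  5: deddded$ -> last char: $
  6: ed$deddd -> last char: d
  7: eddded$d -> last char: d


BWT = deedd$dd


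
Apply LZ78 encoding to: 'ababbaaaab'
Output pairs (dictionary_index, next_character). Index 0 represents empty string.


LZ78 encoding steps:
Dictionary: {0: ''}
Step 1: w='' (idx 0), next='a' -> output (0, 'a'), add 'a' as idx 1
Step 2: w='' (idx 0), next='b' -> output (0, 'b'), add 'b' as idx 2
Step 3: w='a' (idx 1), next='b' -> output (1, 'b'), add 'ab' as idx 3
Step 4: w='b' (idx 2), next='a' -> output (2, 'a'), add 'ba' as idx 4
Step 5: w='a' (idx 1), next='a' -> output (1, 'a'), add 'aa' as idx 5
Step 6: w='ab' (idx 3), end of input -> output (3, '')


Encoded: [(0, 'a'), (0, 'b'), (1, 'b'), (2, 'a'), (1, 'a'), (3, '')]


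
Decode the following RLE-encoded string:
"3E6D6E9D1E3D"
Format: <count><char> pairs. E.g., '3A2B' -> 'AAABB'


Expanding each <count><char> pair:
  3E -> 'EEE'
  6D -> 'DDDDDD'
  6E -> 'EEEEEE'
  9D -> 'DDDDDDDDD'
  1E -> 'E'
  3D -> 'DDD'

Decoded = EEEDDDDDDEEEEEEDDDDDDDDDEDDD


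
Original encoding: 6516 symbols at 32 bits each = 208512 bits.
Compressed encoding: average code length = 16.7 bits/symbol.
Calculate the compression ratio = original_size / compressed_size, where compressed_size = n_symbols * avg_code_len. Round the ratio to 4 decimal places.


original_size = n_symbols * orig_bits = 6516 * 32 = 208512 bits
compressed_size = n_symbols * avg_code_len = 6516 * 16.7 = 108817.2 bits
ratio = original_size / compressed_size = 208512 / 108817.2 = 1.9162

Compression ratio = 1.9162


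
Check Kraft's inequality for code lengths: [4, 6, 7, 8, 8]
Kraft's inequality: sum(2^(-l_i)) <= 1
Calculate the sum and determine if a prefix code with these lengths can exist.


Sum = 2^(-4) + 2^(-6) + 2^(-7) + 2^(-8) + 2^(-8)
    = 0.0625 + 0.015625 + 0.0078125 + 0.00390625 + 0.00390625
    = 24/256 = 0.09375
Since 0.09375 <= 1, Kraft's inequality IS satisfied.
A prefix code with these lengths CAN exist.

Kraft sum = 0.09375. Satisfied.


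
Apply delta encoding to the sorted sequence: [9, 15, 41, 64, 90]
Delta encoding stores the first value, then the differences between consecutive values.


First value: 9
Deltas:
  15 - 9 = 6
  41 - 15 = 26
  64 - 41 = 23
  90 - 64 = 26


Delta encoded: [9, 6, 26, 23, 26]


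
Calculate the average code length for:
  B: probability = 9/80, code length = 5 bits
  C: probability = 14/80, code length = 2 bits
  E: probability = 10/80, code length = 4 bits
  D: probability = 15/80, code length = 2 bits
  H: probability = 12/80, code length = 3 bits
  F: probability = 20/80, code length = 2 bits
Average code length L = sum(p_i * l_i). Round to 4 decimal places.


Weighted contributions p_i * l_i:
  B: (9/80) * 5 = 45/80
  C: (14/80) * 2 = 28/80
  E: (10/80) * 4 = 40/80
  D: (15/80) * 2 = 30/80
  H: (12/80) * 3 = 36/80
  F: (20/80) * 2 = 40/80
Sum = (45 + 28 + 40 + 30 + 36 + 40)/80 = 219/80

L = 219/80 = 2.7375 bits/symbol


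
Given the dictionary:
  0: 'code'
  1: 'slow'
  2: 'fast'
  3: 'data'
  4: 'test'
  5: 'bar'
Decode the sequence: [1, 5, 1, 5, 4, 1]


Look up each index in the dictionary:
  1 -> 'slow'
  5 -> 'bar'
  1 -> 'slow'
  5 -> 'bar'
  4 -> 'test'
  1 -> 'slow'

Decoded: "slow bar slow bar test slow"


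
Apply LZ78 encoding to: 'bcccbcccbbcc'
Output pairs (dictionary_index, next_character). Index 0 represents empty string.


LZ78 encoding steps:
Dictionary: {0: ''}
Step 1: w='' (idx 0), next='b' -> output (0, 'b'), add 'b' as idx 1
Step 2: w='' (idx 0), next='c' -> output (0, 'c'), add 'c' as idx 2
Step 3: w='c' (idx 2), next='c' -> output (2, 'c'), add 'cc' as idx 3
Step 4: w='b' (idx 1), next='c' -> output (1, 'c'), add 'bc' as idx 4
Step 5: w='cc' (idx 3), next='b' -> output (3, 'b'), add 'ccb' as idx 5
Step 6: w='bc' (idx 4), next='c' -> output (4, 'c'), add 'bcc' as idx 6


Encoded: [(0, 'b'), (0, 'c'), (2, 'c'), (1, 'c'), (3, 'b'), (4, 'c')]


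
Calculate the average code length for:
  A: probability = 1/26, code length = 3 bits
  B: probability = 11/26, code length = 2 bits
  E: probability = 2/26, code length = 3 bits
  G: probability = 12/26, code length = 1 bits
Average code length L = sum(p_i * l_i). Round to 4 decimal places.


Weighted contributions p_i * l_i:
  A: (1/26) * 3 = 3/26
  B: (11/26) * 2 = 22/26
  E: (2/26) * 3 = 6/26
  G: (12/26) * 1 = 12/26
Sum = (3 + 22 + 6 + 12)/26 = 43/26

L = 43/26 = 1.6538 bits/symbol


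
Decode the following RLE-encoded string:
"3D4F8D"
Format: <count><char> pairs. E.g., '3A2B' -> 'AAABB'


Expanding each <count><char> pair:
  3D -> 'DDD'
  4F -> 'FFFF'
  8D -> 'DDDDDDDD'

Decoded = DDDFFFFDDDDDDDD


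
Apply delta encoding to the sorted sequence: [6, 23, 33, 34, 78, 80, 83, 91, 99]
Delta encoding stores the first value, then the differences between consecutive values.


First value: 6
Deltas:
  23 - 6 = 17
  33 - 23 = 10
  34 - 33 = 1
  78 - 34 = 44
  80 - 78 = 2
  83 - 80 = 3
  91 - 83 = 8
  99 - 91 = 8


Delta encoded: [6, 17, 10, 1, 44, 2, 3, 8, 8]


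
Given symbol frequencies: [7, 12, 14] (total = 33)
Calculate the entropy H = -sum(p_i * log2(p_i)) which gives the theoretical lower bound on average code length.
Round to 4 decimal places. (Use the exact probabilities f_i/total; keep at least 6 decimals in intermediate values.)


Per-symbol terms -p_i * log2(p_i) with p_i = f_i/33:
  p = 7/33 = 0.212121: log2(p) = -2.237039, -p*log2(p) = 0.474523
  p = 12/33 = 0.363636: log2(p) = -1.459432, -p*log2(p) = 0.530702
  p = 14/33 = 0.424242: log2(p) = -1.237039, -p*log2(p) = 0.524805
H = 0.474523 + 0.530702 + 0.524805 = 1.530030

H = 1.53 bits/symbol


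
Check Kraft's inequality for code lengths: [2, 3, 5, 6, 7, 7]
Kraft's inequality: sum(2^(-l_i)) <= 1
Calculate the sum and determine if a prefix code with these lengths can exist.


Sum = 2^(-2) + 2^(-3) + 2^(-5) + 2^(-6) + 2^(-7) + 2^(-7)
    = 0.25 + 0.125 + 0.03125 + 0.015625 + 0.0078125 + 0.0078125
    = 56/128 = 0.4375
Since 0.4375 <= 1, Kraft's inequality IS satisfied.
A prefix code with these lengths CAN exist.

Kraft sum = 0.4375. Satisfied.


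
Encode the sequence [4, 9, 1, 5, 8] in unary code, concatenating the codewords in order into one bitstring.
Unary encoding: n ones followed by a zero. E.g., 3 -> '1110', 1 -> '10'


Encode each number as n ones followed by a terminating 0:
  4 -> 11110 (5 bits)
  9 -> 1111111110 (10 bits)
  1 -> 10 (2 bits)
  5 -> 111110 (6 bits)
  8 -> 111111110 (9 bits)
Total length = 5 + 10 + 2 + 6 + 9 = 32 bits.

Unary([4, 9, 1, 5, 8]) = 11110111111111010111110111111110 (32 bits)


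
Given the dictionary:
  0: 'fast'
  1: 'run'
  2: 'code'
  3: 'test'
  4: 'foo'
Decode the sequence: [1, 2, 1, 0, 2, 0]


Look up each index in the dictionary:
  1 -> 'run'
  2 -> 'code'
  1 -> 'run'
  0 -> 'fast'
  2 -> 'code'
  0 -> 'fast'

Decoded: "run code run fast code fast"


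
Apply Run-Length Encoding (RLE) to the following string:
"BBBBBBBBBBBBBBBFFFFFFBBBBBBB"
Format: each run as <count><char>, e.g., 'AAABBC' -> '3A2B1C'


Scanning runs left to right:
  i=0: run of 'B' x 15 -> '15B'
  i=15: run of 'F' x 6 -> '6F'
  i=21: run of 'B' x 7 -> '7B'

RLE = 15B6F7B


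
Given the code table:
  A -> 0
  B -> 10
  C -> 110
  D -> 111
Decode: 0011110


Decoding:
0 -> A
0 -> A
111 -> D
10 -> B


Result: AADB


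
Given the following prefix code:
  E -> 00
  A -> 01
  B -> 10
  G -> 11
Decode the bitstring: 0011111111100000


Decoding step by step:
Bits 00 -> E
Bits 11 -> G
Bits 11 -> G
Bits 11 -> G
Bits 11 -> G
Bits 10 -> B
Bits 00 -> E
Bits 00 -> E


Decoded message: EGGGGBEE


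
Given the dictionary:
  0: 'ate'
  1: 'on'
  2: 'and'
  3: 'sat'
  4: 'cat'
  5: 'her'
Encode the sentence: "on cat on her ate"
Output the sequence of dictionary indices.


Look up each word in the dictionary:
  'on' -> 1
  'cat' -> 4
  'on' -> 1
  'her' -> 5
  'ate' -> 0

Encoded: [1, 4, 1, 5, 0]


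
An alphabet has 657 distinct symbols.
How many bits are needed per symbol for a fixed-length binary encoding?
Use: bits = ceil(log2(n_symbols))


log2(657) = 9.3597
Bracket: 2^9 = 512 < 657 <= 2^10 = 1024
So ceil(log2(657)) = 10

bits = ceil(log2(657)) = ceil(9.3597) = 10 bits


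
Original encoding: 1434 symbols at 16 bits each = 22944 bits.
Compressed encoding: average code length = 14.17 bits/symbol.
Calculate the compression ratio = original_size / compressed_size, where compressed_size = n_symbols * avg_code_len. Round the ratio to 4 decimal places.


original_size = n_symbols * orig_bits = 1434 * 16 = 22944 bits
compressed_size = n_symbols * avg_code_len = 1434 * 14.17 = 20319.78 bits
ratio = original_size / compressed_size = 22944 / 20319.78 = 1.1291

Compression ratio = 1.1291


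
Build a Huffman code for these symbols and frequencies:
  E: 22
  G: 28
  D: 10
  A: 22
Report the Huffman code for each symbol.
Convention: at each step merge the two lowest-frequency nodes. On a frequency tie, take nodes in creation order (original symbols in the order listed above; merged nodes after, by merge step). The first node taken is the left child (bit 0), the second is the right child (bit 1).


Huffman tree construction:
Step 1: Merge D(10) + E(22) = 32
Step 2: Merge A(22) + G(28) = 50
Step 3: Merge (D+E)(32) + (A+G)(50) = 82
Read each symbol's code off the tree from the root (left child = 0, right child = 1).

Codes:
  E: 01 (length 2)
  G: 11 (length 2)
  D: 00 (length 2)
  A: 10 (length 2)
Average code length: 164/82 = 2.0000 bits/symbol


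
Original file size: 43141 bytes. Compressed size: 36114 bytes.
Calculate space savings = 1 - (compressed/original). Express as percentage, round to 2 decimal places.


ratio = compressed/original = 36114/43141 = 0.837116
savings = 1 - ratio = 1 - 0.837116 = 0.162884
as a percentage: 0.162884 * 100 = 16.29%

Space savings = 1 - 36114/43141 = 16.29%


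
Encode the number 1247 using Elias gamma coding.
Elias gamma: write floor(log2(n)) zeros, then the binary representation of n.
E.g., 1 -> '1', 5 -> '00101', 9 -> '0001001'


num_bits = floor(log2(1247)) + 1 = 11
leading_zeros = num_bits - 1 = 10
binary(1247) = 10011011111

Elias gamma(1247) = '0000000000' + '10011011111' = 000000000010011011111 (21 bits)


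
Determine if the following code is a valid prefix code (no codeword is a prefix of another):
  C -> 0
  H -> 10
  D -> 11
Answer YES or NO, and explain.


Checking each pair (does one codeword prefix another?):
  C='0' vs H='10': no prefix
  C='0' vs D='11': no prefix
  H='10' vs C='0': no prefix
  H='10' vs D='11': no prefix
  D='11' vs C='0': no prefix
  D='11' vs H='10': no prefix
No violation found over all pairs.

YES -- this is a valid prefix code. No codeword is a prefix of any other codeword.


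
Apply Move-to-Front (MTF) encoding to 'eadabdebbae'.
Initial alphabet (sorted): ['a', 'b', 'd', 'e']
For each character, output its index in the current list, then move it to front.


MTF encoding:
'e': index 3 in ['a', 'b', 'd', 'e'] -> ['e', 'a', 'b', 'd']
'a': index 1 in ['e', 'a', 'b', 'd'] -> ['a', 'e', 'b', 'd']
'd': index 3 in ['a', 'e', 'b', 'd'] -> ['d', 'a', 'e', 'b']
'a': index 1 in ['d', 'a', 'e', 'b'] -> ['a', 'd', 'e', 'b']
'b': index 3 in ['a', 'd', 'e', 'b'] -> ['b', 'a', 'd', 'e']
'd': index 2 in ['b', 'a', 'd', 'e'] -> ['d', 'b', 'a', 'e']
'e': index 3 in ['d', 'b', 'a', 'e'] -> ['e', 'd', 'b', 'a']
'b': index 2 in ['e', 'd', 'b', 'a'] -> ['b', 'e', 'd', 'a']
'b': index 0 in ['b', 'e', 'd', 'a'] -> ['b', 'e', 'd', 'a']
'a': index 3 in ['b', 'e', 'd', 'a'] -> ['a', 'b', 'e', 'd']
'e': index 2 in ['a', 'b', 'e', 'd'] -> ['e', 'a', 'b', 'd']


Output: [3, 1, 3, 1, 3, 2, 3, 2, 0, 3, 2]


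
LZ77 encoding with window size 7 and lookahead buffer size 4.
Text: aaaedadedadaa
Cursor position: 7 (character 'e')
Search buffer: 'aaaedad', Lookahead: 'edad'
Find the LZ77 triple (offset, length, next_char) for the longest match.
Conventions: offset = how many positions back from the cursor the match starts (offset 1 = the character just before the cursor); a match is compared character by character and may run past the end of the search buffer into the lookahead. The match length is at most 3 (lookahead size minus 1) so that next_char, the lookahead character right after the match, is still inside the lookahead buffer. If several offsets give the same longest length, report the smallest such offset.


Try each offset into the search buffer:
  offset=1 (pos 6, char 'd'): match length 0
  offset=2 (pos 5, char 'a'): match length 0
  offset=3 (pos 4, char 'd'): match length 0
  offset=4 (pos 3, char 'e'): match length 3
  offset=5 (pos 2, char 'a'): match length 0
  offset=6 (pos 1, char 'a'): match length 0
  offset=7 (pos 0, char 'a'): match length 0
Longest match has length 3 at offset 4.
next_char = character at position 7 + 3 = 10 -> 'd'

Best match: offset=4, length=3 (matching 'eda' starting at position 3)
LZ77 triple: (4, 3, 'd')


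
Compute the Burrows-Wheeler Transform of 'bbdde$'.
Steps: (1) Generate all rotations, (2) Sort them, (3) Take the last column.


Rotations (sorted):
  0: $bbdde -> last char: e
  1: bbdde$ -> last char: $
  2: bdde$b -> last char: b
  3: dde$bb -> last char: b
  4: de$bbd -> last char: d
  5: e$bbdd -> last char: d


BWT = e$bbdd


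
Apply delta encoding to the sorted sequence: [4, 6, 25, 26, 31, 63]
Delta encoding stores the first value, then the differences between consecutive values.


First value: 4
Deltas:
  6 - 4 = 2
  25 - 6 = 19
  26 - 25 = 1
  31 - 26 = 5
  63 - 31 = 32


Delta encoded: [4, 2, 19, 1, 5, 32]


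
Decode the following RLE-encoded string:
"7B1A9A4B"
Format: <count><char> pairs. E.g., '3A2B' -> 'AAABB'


Expanding each <count><char> pair:
  7B -> 'BBBBBBB'
  1A -> 'A'
  9A -> 'AAAAAAAAA'
  4B -> 'BBBB'

Decoded = BBBBBBBAAAAAAAAAABBBB


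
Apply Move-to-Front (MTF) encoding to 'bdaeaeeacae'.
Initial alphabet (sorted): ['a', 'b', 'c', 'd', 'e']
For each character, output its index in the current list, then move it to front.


MTF encoding:
'b': index 1 in ['a', 'b', 'c', 'd', 'e'] -> ['b', 'a', 'c', 'd', 'e']
'd': index 3 in ['b', 'a', 'c', 'd', 'e'] -> ['d', 'b', 'a', 'c', 'e']
'a': index 2 in ['d', 'b', 'a', 'c', 'e'] -> ['a', 'd', 'b', 'c', 'e']
'e': index 4 in ['a', 'd', 'b', 'c', 'e'] -> ['e', 'a', 'd', 'b', 'c']
'a': index 1 in ['e', 'a', 'd', 'b', 'c'] -> ['a', 'e', 'd', 'b', 'c']
'e': index 1 in ['a', 'e', 'd', 'b', 'c'] -> ['e', 'a', 'd', 'b', 'c']
'e': index 0 in ['e', 'a', 'd', 'b', 'c'] -> ['e', 'a', 'd', 'b', 'c']
'a': index 1 in ['e', 'a', 'd', 'b', 'c'] -> ['a', 'e', 'd', 'b', 'c']
'c': index 4 in ['a', 'e', 'd', 'b', 'c'] -> ['c', 'a', 'e', 'd', 'b']
'a': index 1 in ['c', 'a', 'e', 'd', 'b'] -> ['a', 'c', 'e', 'd', 'b']
'e': index 2 in ['a', 'c', 'e', 'd', 'b'] -> ['e', 'a', 'c', 'd', 'b']


Output: [1, 3, 2, 4, 1, 1, 0, 1, 4, 1, 2]


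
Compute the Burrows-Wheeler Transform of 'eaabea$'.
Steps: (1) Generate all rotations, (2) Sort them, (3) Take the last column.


Rotations (sorted):
  0: $eaabea -> last char: a
  1: a$eaabe -> last char: e
  2: aabea$e -> last char: e
  3: abea$ea -> last char: a
  4: bea$eaa -> last char: a
  5: ea$eaab -> last char: b
  6: eaabea$ -> last char: $


BWT = aeeaab$


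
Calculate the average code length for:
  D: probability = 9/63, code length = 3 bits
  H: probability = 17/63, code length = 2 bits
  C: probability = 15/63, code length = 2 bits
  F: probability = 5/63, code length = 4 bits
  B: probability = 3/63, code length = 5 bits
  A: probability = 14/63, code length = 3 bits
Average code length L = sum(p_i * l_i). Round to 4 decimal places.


Weighted contributions p_i * l_i:
  D: (9/63) * 3 = 27/63
  H: (17/63) * 2 = 34/63
  C: (15/63) * 2 = 30/63
  F: (5/63) * 4 = 20/63
  B: (3/63) * 5 = 15/63
  A: (14/63) * 3 = 42/63
Sum = (27 + 34 + 30 + 20 + 15 + 42)/63 = 168/63

L = 168/63 = 2.6667 bits/symbol


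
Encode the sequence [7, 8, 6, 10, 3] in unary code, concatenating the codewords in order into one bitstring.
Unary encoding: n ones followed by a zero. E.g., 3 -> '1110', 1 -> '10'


Encode each number as n ones followed by a terminating 0:
  7 -> 11111110 (8 bits)
  8 -> 111111110 (9 bits)
  6 -> 1111110 (7 bits)
  10 -> 11111111110 (11 bits)
  3 -> 1110 (4 bits)
Total length = 8 + 9 + 7 + 11 + 4 = 39 bits.

Unary([7, 8, 6, 10, 3]) = 111111101111111101111110111111111101110 (39 bits)


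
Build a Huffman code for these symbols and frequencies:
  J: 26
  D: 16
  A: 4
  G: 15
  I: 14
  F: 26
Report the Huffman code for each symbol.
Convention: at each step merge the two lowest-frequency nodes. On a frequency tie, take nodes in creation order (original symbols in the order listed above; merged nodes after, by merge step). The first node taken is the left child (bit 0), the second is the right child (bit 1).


Huffman tree construction:
Step 1: Merge A(4) + I(14) = 18
Step 2: Merge G(15) + D(16) = 31
Step 3: Merge (A+I)(18) + J(26) = 44
Step 4: Merge F(26) + (G+D)(31) = 57
Step 5: Merge ((A+I)+J)(44) + (F+(G+D))(57) = 101
Read each symbol's code off the tree from the root (left child = 0, right child = 1).

Codes:
  J: 01 (length 2)
  D: 111 (length 3)
  A: 000 (length 3)
  G: 110 (length 3)
  I: 001 (length 3)
  F: 10 (length 2)
Average code length: 251/101 = 2.4851 bits/symbol


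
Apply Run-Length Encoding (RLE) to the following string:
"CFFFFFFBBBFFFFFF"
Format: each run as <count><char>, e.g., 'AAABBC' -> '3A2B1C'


Scanning runs left to right:
  i=0: run of 'C' x 1 -> '1C'
  i=1: run of 'F' x 6 -> '6F'
  i=7: run of 'B' x 3 -> '3B'
  i=10: run of 'F' x 6 -> '6F'

RLE = 1C6F3B6F


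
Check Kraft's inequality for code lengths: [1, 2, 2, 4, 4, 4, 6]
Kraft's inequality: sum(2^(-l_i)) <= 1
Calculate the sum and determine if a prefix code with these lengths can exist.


Sum = 2^(-1) + 2^(-2) + 2^(-2) + 2^(-4) + 2^(-4) + 2^(-4) + 2^(-6)
    = 0.5 + 0.25 + 0.25 + 0.0625 + 0.0625 + 0.0625 + 0.015625
    = 77/64 = 1.203125
Since 1.203125 > 1, Kraft's inequality is NOT satisfied.
A prefix code with these lengths CANNOT exist.

Kraft sum = 1.203125. Not satisfied.


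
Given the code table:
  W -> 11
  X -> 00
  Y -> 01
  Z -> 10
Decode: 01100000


Decoding:
01 -> Y
10 -> Z
00 -> X
00 -> X


Result: YZXX


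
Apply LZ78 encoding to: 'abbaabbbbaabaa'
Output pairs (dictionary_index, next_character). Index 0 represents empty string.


LZ78 encoding steps:
Dictionary: {0: ''}
Step 1: w='' (idx 0), next='a' -> output (0, 'a'), add 'a' as idx 1
Step 2: w='' (idx 0), next='b' -> output (0, 'b'), add 'b' as idx 2
Step 3: w='b' (idx 2), next='a' -> output (2, 'a'), add 'ba' as idx 3
Step 4: w='a' (idx 1), next='b' -> output (1, 'b'), add 'ab' as idx 4
Step 5: w='b' (idx 2), next='b' -> output (2, 'b'), add 'bb' as idx 5
Step 6: w='ba' (idx 3), next='a' -> output (3, 'a'), add 'baa' as idx 6
Step 7: w='baa' (idx 6), end of input -> output (6, '')


Encoded: [(0, 'a'), (0, 'b'), (2, 'a'), (1, 'b'), (2, 'b'), (3, 'a'), (6, '')]


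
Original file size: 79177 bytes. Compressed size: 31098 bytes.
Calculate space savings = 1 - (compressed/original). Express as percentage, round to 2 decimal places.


ratio = compressed/original = 31098/79177 = 0.392766
savings = 1 - ratio = 1 - 0.392766 = 0.607234
as a percentage: 0.607234 * 100 = 60.72%

Space savings = 1 - 31098/79177 = 60.72%


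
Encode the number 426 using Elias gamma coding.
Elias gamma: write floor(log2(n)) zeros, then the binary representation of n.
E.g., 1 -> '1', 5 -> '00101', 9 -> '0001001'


num_bits = floor(log2(426)) + 1 = 9
leading_zeros = num_bits - 1 = 8
binary(426) = 110101010

Elias gamma(426) = '00000000' + '110101010' = 00000000110101010 (17 bits)


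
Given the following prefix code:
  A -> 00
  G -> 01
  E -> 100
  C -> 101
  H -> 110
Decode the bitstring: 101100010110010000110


Decoding step by step:
Bits 101 -> C
Bits 100 -> E
Bits 01 -> G
Bits 01 -> G
Bits 100 -> E
Bits 100 -> E
Bits 00 -> A
Bits 110 -> H


Decoded message: CEGGEEAH


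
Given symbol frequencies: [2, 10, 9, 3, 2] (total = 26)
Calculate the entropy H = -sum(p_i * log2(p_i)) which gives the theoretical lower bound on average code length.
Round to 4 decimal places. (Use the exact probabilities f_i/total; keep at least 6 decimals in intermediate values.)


Per-symbol terms -p_i * log2(p_i) with p_i = f_i/26:
  p = 2/26 = 0.076923: log2(p) = -3.700440, -p*log2(p) = 0.284649
  p = 10/26 = 0.384615: log2(p) = -1.378512, -p*log2(p) = 0.530197
  p = 9/26 = 0.346154: log2(p) = -1.530515, -p*log2(p) = 0.529794
  p = 3/26 = 0.115385: log2(p) = -3.115477, -p*log2(p) = 0.359478
  p = 2/26 = 0.076923: log2(p) = -3.700440, -p*log2(p) = 0.284649
H = 0.284649 + 0.530197 + 0.529794 + 0.359478 + 0.284649 = 1.988767

H = 1.9888 bits/symbol


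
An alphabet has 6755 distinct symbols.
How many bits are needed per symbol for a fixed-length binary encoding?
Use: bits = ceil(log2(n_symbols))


log2(6755) = 12.7217
Bracket: 2^12 = 4096 < 6755 <= 2^13 = 8192
So ceil(log2(6755)) = 13

bits = ceil(log2(6755)) = ceil(12.7217) = 13 bits
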